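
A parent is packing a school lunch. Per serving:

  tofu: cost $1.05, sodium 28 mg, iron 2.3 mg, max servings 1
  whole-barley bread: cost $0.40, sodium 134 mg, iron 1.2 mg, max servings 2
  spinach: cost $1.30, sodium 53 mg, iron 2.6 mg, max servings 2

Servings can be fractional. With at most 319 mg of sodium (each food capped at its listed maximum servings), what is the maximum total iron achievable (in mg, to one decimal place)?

9.2 mg

Iron per mg sodium: tofu 0.08214, spinach 0.04906, whole-barley bread 0.008955.
Take 1 serving of tofu: uses 28 mg sodium, +2.3 mg iron (running total 2.3 mg).
Take 2 servings of spinach: uses 106 mg sodium, +5.2 mg iron (running total 7.5 mg).
Take 1.381 servings of whole-barley bread: uses 185 mg sodium, +1.7 mg iron (running total 9.2 mg).
Greedy by best ratio exhausts the sodium allowance optimally: 9.2 mg.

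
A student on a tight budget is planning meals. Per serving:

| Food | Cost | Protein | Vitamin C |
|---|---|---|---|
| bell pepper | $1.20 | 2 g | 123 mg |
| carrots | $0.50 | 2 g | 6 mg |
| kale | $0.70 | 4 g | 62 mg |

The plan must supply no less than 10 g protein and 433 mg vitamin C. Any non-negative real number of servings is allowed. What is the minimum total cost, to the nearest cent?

$4.32

With two linear requirements the optimum uses one or two foods; enumerate the corners.
bell pepper only: max(10/2, 433/123) = 5 servings → $6.00.
carrots only: max(10/2, 433/6) = 72.17 servings → $36.08.
kale only: max(10/4, 433/62) = 6.984 servings → $4.89.
bell pepper + carrots with both tight: 3.444 servings and 1.556 servings → $4.91.
bell pepper + kale with both tight: 3.022 servings and 0.9891 servings → $4.32.
carrots + kale: intersection lies outside the first quadrant.
Cheapest feasible corner: $4.32.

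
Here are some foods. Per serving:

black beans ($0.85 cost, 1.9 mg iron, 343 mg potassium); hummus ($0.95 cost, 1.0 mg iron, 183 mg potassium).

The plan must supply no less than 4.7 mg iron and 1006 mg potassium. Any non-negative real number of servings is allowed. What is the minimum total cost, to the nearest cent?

$2.49

Compare the cost at each extreme point of the feasible region.
black beans only: max(4.7/1.9, 1006/343) = 2.933 servings → $2.49.
hummus only: max(4.7/1.0, 1006/183) = 5.497 servings → $5.22.
black beans + hummus: the both-tight solution has a negative serving — not a feasible corner.
The minimum over all feasible corners is $2.49.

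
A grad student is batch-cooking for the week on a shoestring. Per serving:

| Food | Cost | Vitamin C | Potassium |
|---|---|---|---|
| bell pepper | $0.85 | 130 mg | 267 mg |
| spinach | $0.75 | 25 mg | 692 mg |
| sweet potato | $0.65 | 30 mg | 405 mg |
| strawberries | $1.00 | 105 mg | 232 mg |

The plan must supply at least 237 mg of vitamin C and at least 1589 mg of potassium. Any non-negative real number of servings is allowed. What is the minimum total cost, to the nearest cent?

$2.56

An LP optimum is at a vertex; with two nutrient constraints at most two foods are used. Check each candidate.
bell pepper only: max(237/130, 1589/267) = 5.951 servings → $5.06.
spinach only: max(237/25, 1589/692) = 9.48 servings → $7.11.
sweet potato only: max(237/30, 1589/405) = 7.9 servings → $5.13.
strawberries only: max(237/105, 1589/232) = 6.849 servings → $6.85.
bell pepper + spinach with both tight: 1.492 servings and 1.72 servings → $2.56.
bell pepper + sweet potato with both tight: 1.082 servings and 3.21 servings → $3.01.
bell pepper + strawberries with both targets exact would need a negative amount; discard.
spinach + sweet potato: the both-tight solution has a negative serving — not a feasible corner.
spinach + strawberries with both tight: 1.673 servings and 1.859 servings → $3.11.
sweet potato + strawberries with both tight: 3.145 servings and 1.358 servings → $3.40.
The minimum over all feasible corners is $2.56.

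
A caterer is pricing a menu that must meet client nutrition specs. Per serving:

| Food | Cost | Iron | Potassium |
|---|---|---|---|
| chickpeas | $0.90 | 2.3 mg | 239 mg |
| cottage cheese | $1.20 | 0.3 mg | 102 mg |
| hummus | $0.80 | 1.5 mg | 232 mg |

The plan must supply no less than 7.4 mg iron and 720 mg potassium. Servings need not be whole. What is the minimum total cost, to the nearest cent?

Minimising a linear cost over {iron ≥ 7.4, potassium ≥ 720, servings ≥ 0} — the optimum is at a vertex, using one or two foods.
chickpeas only: max(7.4/2.3, 720/239) = 3.217 servings → $2.90.
cottage cheese only: max(7.4/0.3, 720/102) = 24.67 servings → $29.60.
hummus only: max(7.4/1.5, 720/232) = 4.933 servings → $3.95.
chickpeas + cottage cheese: the both-tight solution has a negative serving — not a feasible corner.
chickpeas + hummus with both targets exact would need a negative amount; discard.
cottage cheese + hummus: intersection lies outside the first quadrant.
So the least-cost plan costs $2.90.

$2.90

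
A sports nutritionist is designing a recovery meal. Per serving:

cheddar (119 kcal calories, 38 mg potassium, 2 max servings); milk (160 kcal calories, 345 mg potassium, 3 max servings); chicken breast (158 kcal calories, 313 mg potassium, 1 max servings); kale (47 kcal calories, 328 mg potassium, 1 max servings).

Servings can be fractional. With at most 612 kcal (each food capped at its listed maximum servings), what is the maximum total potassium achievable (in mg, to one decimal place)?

1531.4 mg

Potassium per kcal: kale 6.979, milk 2.156, chicken breast 1.981, cheddar 0.3193.
Take 1 serving of kale: uses 47 kcal, +328.0 mg potassium (running total 328.0 mg).
Take 3 servings of milk: uses 480 kcal, +1035.0 mg potassium (running total 1363.0 mg).
Take 0.538 servings of chicken breast: uses 85 kcal, +168.4 mg potassium (running total 1531.4 mg).
Filling greedily by potassium-per-kcal is optimal for one linear limit, giving 1531.4 mg.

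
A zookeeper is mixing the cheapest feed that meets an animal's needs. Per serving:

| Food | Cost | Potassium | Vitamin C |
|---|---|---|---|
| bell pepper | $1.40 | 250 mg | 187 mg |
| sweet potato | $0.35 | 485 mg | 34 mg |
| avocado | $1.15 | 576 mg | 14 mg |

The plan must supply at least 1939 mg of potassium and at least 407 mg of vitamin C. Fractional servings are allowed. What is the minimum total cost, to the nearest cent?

$3.35

Two binding constraints pin down two serving amounts, so the optimal mix uses at most two foods. The candidates are each food alone (scaled to the tighter of potassium/vitamin C) and each pair with both constraints tight.
bell pepper only: max(1939/250, 407/187) = 7.756 servings → $10.86.
sweet potato only: max(1939/485, 407/34) = 11.97 servings → $4.19.
avocado only: max(1939/576, 407/14) = 29.07 servings → $33.43.
bell pepper + sweet potato with both tight: 1.599 servings and 3.173 servings → $3.35.
bell pepper + avocado with both tight: 1.989 servings and 2.503 servings → $5.66.
sweet potato + avocado: intersection lies outside the first quadrant.
The minimum over all feasible corners is $3.35.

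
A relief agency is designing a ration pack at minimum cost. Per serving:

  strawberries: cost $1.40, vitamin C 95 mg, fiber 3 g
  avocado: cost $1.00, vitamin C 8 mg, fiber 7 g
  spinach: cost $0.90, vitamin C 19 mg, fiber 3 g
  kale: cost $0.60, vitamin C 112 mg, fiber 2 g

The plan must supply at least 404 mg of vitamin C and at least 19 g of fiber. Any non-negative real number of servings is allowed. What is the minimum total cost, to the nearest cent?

$3.81

The cheapest plan sits at a corner of the feasible region — with two constraints it uses at most two foods.
strawberries only: max(404/95, 19/3) = 6.333 servings → $8.87.
avocado only: max(404/8, 19/7) = 50.5 servings → $50.50.
spinach only: max(404/19, 19/3) = 21.26 servings → $19.14.
kale only: max(404/112, 19/2) = 9.5 servings → $5.70.
strawberries + avocado with both tight: 4.175 servings and 0.9251 servings → $6.77.
strawberries + spinach with both tight: 3.732 servings and 2.601 servings → $7.57.
strawberries + kale: intersection lies outside the first quadrant.
avocado + spinach with both targets exact would need a negative amount; discard.
avocado + kale with both tight: 1.719 servings and 3.484 servings → $3.81.
spinach + kale with both tight: 4.43 servings and 2.856 servings → $5.70.
Cheapest feasible corner: $3.81.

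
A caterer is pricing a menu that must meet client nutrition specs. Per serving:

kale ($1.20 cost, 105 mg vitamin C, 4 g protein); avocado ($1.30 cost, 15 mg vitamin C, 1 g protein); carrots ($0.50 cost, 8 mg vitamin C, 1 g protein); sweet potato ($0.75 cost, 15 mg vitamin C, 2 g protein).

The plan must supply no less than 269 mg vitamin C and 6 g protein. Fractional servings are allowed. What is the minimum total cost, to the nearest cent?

Minimising a linear cost over {vitamin C ≥ 269, protein ≥ 6, servings ≥ 0} — the optimum is at a vertex, using one or two foods.
kale only: max(269/105, 6/4) = 2.562 servings → $3.07.
avocado only: max(269/15, 6/1) = 17.93 servings → $23.31.
carrots only: max(269/8, 6/1) = 33.62 servings → $16.81.
sweet potato only: max(269/15, 6/2) = 17.93 servings → $13.45.
kale + avocado: intersection lies outside the first quadrant.
kale + carrots: intersection lies outside the first quadrant.
kale + sweet potato: intersection lies outside the first quadrant.
avocado + carrots: intersection lies outside the first quadrant.
avocado + sweet potato: the both-tight solution has a negative serving — not a feasible corner.
carrots + sweet potato: intersection lies outside the first quadrant.
The minimum over all feasible corners is $3.07.

$3.07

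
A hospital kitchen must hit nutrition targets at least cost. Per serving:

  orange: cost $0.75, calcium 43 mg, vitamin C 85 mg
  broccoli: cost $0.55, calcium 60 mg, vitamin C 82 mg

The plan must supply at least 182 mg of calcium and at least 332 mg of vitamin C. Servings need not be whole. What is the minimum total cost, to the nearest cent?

Compare the cost at each extreme point of the feasible region.
orange only: max(182/43, 332/85) = 4.233 servings → $3.17.
broccoli only: max(182/60, 332/82) = 4.049 servings → $2.23.
orange + broccoli with both tight: 3.174 servings and 0.7586 servings → $2.80.
So the least-cost plan costs $2.23.

$2.23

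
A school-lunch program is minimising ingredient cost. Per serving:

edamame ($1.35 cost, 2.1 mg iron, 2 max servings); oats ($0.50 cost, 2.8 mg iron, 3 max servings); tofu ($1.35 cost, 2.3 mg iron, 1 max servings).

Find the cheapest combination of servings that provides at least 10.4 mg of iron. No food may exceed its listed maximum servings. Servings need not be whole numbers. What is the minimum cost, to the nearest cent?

$2.67

Cost per mg of iron: oats $0.1786, tofu $0.5870, edamame $0.6429.
Take 3 servings of oats: +8.4 mg iron for $1.50 (total $1.50, still need 2.0 mg).
Take 0.8696 servings of tofu: +2.0 mg iron for $1.17 (total $2.67, still need 0.0 mg).
Filling from the cheapest source first is optimal under one linear minimum: $2.67.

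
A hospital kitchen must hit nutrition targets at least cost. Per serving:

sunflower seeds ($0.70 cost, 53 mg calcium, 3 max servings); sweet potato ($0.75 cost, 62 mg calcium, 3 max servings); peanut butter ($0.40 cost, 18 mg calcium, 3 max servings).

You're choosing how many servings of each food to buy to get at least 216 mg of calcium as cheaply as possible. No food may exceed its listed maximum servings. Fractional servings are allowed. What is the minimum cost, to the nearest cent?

$2.65

Cost per mg of calcium: sweet potato $0.0121, sunflower seeds $0.0132, peanut butter $0.0222.
Take 3 servings of sweet potato: +186.0 mg calcium for $2.25 (total $2.25, still need 30.0 mg).
Take 0.566 servings of sunflower seeds: +30.0 mg calcium for $0.40 (total $2.65, still need 0.0 mg).
Greedy by cheapest-per-mg is optimal for a single linear constraint, so the minimum cost is $2.65.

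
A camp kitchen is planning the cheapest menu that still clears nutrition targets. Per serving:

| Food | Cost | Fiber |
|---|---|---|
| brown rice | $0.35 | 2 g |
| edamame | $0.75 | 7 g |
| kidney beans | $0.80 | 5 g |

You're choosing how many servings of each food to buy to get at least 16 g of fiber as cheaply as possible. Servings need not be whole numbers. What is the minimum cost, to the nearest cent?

$1.71

Cost per g of fiber: edamame $0.1071, kidney beans $0.1600, brown rice $0.1750.
With no serving limits, use only edamame: 16 g / 7 g = 2.286 servings × $0.75 = $1.71.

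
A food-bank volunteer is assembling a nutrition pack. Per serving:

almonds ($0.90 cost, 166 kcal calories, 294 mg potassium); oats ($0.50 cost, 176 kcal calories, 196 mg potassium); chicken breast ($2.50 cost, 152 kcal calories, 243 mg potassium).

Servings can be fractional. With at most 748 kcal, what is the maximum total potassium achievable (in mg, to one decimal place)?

Potassium per kcal: almonds 1.771, chicken breast 1.599, oats 1.114.
With no serving limits, spend the whole calories allowance on almonds: 748 kcal / 166 kcal × 294 mg = 1324.8 mg.

1324.8 mg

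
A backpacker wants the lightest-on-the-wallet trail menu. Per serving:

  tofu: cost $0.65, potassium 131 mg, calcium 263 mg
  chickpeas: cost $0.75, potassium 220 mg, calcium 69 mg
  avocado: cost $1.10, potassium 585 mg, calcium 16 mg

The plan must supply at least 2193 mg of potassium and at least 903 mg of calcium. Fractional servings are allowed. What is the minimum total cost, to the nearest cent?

tofu only: max(2193/131, 903/263) = 16.74 servings → $10.88.
chickpeas only: max(2193/220, 903/69) = 13.09 servings → $9.82.
avocado only: max(2193/585, 903/16) = 56.44 servings → $62.08.
tofu + chickpeas with both tight: 0.9697 servings and 9.391 servings → $7.67.
tofu + avocado with both tight: 3.25 servings and 3.021 servings → $5.44.
chickpeas + avocado: the both-tight solution has a negative serving — not a feasible corner.
So the least-cost plan costs $5.44.

$5.44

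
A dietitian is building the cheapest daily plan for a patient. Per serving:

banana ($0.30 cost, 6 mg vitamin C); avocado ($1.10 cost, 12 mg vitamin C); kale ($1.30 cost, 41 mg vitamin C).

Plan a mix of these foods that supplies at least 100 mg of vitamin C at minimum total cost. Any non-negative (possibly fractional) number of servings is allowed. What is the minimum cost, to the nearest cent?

Cost per mg of vitamin C: kale $0.0317, banana $0.0500, avocado $0.0917.
With no serving limits, use only kale: 100 mg / 41 mg = 2.439 servings × $1.30 = $3.17.

$3.17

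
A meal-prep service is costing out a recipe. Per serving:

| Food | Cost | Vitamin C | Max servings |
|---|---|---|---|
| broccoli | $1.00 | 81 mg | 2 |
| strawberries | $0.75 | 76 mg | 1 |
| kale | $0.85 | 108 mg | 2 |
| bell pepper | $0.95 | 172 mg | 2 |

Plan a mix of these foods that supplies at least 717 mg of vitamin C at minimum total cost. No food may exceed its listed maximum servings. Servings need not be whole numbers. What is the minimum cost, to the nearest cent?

Cost per mg of vitamin C: bell pepper $0.0055, kale $0.0079, strawberries $0.0099, broccoli $0.0123.
Take 2 servings of bell pepper: +344.0 mg vitamin C for $1.90 (total $1.90, still need 373.0 mg).
Take 2 servings of kale: +216.0 mg vitamin C for $1.70 (total $3.60, still need 157.0 mg).
Take 1 serving of strawberries: +76.0 mg vitamin C for $0.75 (total $4.35, still need 81.0 mg).
Take 1 serving of broccoli: +81.0 mg vitamin C for $1.00 (total $5.35, still need 0.0 mg).
Greedy by cheapest-per-mg is optimal for a single linear constraint, so the minimum cost is $5.35.

$5.35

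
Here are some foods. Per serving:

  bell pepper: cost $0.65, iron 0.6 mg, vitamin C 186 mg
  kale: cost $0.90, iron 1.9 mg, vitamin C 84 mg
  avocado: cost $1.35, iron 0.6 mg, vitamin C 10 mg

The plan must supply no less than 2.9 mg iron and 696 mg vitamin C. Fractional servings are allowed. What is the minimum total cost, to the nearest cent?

$2.68

bell pepper only: max(2.9/0.6, 696/186) = 4.833 servings → $3.14.
kale only: max(2.9/1.9, 696/84) = 8.286 servings → $7.46.
avocado only: max(2.9/0.6, 696/10) = 69.6 servings → $93.96.
bell pepper + kale with both tight: 3.56 servings and 0.402 servings → $2.68.
bell pepper + avocado with both tight: 3.68 servings and 1.153 servings → $3.95.
kale + avocado: intersection lies outside the first quadrant.
Cheapest feasible corner: $2.68.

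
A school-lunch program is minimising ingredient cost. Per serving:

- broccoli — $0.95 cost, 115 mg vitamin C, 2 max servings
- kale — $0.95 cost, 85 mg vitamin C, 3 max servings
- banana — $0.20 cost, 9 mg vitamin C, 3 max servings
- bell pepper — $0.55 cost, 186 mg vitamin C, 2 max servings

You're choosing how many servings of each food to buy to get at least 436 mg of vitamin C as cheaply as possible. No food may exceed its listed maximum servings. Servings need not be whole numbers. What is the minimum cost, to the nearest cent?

Cost per mg of vitamin C: bell pepper $0.0030, broccoli $0.0083, kale $0.0112, banana $0.0222.
Take 2 servings of bell pepper: +372.0 mg vitamin C for $1.10 (total $1.10, still need 64.0 mg).
Take 0.5565 servings of broccoli: +64.0 mg vitamin C for $0.53 (total $1.63, still need 0.0 mg).
Greedy by cheapest-per-mg is optimal for a single linear constraint, so the minimum cost is $1.63.

$1.63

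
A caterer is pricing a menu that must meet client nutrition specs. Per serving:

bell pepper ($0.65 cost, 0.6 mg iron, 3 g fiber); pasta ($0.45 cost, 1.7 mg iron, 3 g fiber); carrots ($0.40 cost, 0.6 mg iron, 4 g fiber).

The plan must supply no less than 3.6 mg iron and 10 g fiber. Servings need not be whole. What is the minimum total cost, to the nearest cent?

Check every corner: each single food scaled to meet both minima, and each pair solved so both constraints bind.
bell pepper only: max(3.6/0.6, 10/3) = 6 servings → $3.90.
pasta only: max(3.6/1.7, 10/3) = 3.333 servings → $1.50.
carrots only: max(3.6/0.6, 10/4) = 6 servings → $2.40.
bell pepper + pasta with both tight: 1.879 servings and 1.455 servings → $1.88.
bell pepper + carrots: the both-tight solution has a negative serving — not a feasible corner.
pasta + carrots with both tight: 1.68 servings and 1.24 servings → $1.25.
Cheapest feasible corner: $1.25.

$1.25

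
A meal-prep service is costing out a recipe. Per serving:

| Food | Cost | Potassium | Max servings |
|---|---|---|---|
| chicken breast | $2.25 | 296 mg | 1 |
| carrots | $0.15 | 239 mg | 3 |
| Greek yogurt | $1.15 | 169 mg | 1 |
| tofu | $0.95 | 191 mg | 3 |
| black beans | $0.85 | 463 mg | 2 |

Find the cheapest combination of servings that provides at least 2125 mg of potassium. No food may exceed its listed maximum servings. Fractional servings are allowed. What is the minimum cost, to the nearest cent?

$4.55

Cost per mg of potassium: carrots $0.0006, black beans $0.0018, tofu $0.0050, Greek yogurt $0.0068, chicken breast $0.0076.
Take 3 servings of carrots: +717.0 mg potassium for $0.45 (total $0.45, still need 1408.0 mg).
Take 2 servings of black beans: +926.0 mg potassium for $1.70 (total $2.15, still need 482.0 mg).
Take 2.524 servings of tofu: +482.0 mg potassium for $2.40 (total $4.55, still need 0.0 mg).
Filling from the cheapest source first is optimal under one linear minimum: $4.55.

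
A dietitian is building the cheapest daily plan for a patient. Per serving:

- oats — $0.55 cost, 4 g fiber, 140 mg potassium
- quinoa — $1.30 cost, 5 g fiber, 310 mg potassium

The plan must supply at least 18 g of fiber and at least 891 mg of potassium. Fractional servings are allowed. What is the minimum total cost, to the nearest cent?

oats only: max(18/4, 891/140) = 6.364 servings → $3.50.
quinoa only: max(18/5, 891/310) = 3.6 servings → $4.68.
oats + quinoa with both tight: 2.083 servings and 1.933 servings → $3.66.
So the least-cost plan costs $3.50.

$3.50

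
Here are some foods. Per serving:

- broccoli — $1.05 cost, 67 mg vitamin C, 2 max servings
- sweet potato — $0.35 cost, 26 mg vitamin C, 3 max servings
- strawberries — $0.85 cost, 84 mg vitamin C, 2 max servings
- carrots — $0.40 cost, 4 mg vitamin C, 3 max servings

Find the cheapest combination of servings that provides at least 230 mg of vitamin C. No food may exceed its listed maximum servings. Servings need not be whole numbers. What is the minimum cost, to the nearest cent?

$2.53

Cost per mg of vitamin C: strawberries $0.0101, sweet potato $0.0135, broccoli $0.0157, carrots $0.1000.
Take 2 servings of strawberries: +168.0 mg vitamin C for $1.70 (total $1.70, still need 62.0 mg).
Take 2.385 servings of sweet potato: +62.0 mg vitamin C for $0.83 (total $2.53, still need 0.0 mg).
Filling from the cheapest source first is optimal under one linear minimum: $2.53.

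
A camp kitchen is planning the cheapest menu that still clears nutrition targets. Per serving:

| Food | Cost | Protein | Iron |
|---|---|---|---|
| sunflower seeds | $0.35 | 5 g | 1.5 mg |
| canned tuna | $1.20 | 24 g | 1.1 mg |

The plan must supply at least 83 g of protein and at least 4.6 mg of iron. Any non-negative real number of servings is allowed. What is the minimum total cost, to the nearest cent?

$4.21

For a min-cost LP with two ≥-constraints, a basic feasible solution has at most two positive variables.
sunflower seeds only: max(83/5, 4.6/1.5) = 16.6 servings → $5.81.
canned tuna only: max(83/24, 4.6/1.1) = 4.182 servings → $5.02.
sunflower seeds + canned tuna with both tight: 0.6262 servings and 3.328 servings → $4.21.
Cheapest feasible corner: $4.21.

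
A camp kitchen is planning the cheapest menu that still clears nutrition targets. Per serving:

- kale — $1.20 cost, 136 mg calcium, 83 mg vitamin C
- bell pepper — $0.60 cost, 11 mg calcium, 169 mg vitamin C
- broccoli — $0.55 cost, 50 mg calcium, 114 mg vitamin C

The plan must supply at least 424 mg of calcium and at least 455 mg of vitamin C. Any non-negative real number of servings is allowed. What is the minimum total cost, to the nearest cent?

$4.00

Two binding constraints pin down two serving amounts, so the optimal mix uses at most two foods. The candidates are each food alone (scaled to the tighter of calcium/vitamin C) and each pair with both constraints tight.
kale only: max(424/136, 455/83) = 5.482 servings → $6.58.
bell pepper only: max(424/11, 455/169) = 38.55 servings → $23.13.
broccoli only: max(424/50, 455/114) = 8.48 servings → $4.66.
kale + bell pepper with both tight: 3.02 servings and 1.209 servings → $4.35.
kale + broccoli with both tight: 2.253 servings and 2.351 servings → $4.00.
bell pepper + broccoli with both targets exact would need a negative amount; discard.
The minimum over all feasible corners is $4.00.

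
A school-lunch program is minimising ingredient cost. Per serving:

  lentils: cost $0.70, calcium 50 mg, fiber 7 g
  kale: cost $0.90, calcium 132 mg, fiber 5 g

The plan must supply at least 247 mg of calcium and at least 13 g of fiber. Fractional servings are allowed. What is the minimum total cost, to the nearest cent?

$1.94

With two linear requirements the optimum uses one or two foods; enumerate the corners.
lentils only: max(247/50, 13/7) = 4.94 servings → $3.46.
kale only: max(247/132, 13/5) = 2.6 servings → $2.34.
lentils + kale with both tight: 0.7136 servings and 1.601 servings → $1.94.
Cheapest feasible corner: $1.94.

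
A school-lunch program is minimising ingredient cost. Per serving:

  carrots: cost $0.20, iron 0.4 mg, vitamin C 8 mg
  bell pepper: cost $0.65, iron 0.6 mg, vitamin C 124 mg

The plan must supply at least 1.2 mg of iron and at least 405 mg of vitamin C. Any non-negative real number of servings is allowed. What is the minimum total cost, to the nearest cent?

$2.12

At the optimum either one food covers both requirements or two foods hit both targets exactly; no other combination can be cheaper.
carrots only: max(1.2/0.4, 405/8) = 50.62 servings → $10.12.
bell pepper only: max(1.2/0.6, 405/124) = 3.266 servings → $2.12.
carrots + bell pepper: intersection lies outside the first quadrant.
The minimum over all feasible corners is $2.12.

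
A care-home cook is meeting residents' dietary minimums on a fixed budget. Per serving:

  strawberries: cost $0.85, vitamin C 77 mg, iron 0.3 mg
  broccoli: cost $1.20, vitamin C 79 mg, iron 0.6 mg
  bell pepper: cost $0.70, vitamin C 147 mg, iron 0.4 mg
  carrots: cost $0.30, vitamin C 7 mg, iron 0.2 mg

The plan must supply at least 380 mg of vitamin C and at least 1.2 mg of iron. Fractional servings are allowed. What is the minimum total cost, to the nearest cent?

The cheapest plan sits at a corner of the feasible region — with two constraints it uses at most two foods.
strawberries only: max(380/77, 1.2/0.3) = 4.935 servings → $4.19.
broccoli only: max(380/79, 1.2/0.6) = 4.81 servings → $5.77.
bell pepper only: max(380/147, 1.2/0.4) = 3 servings → $2.10.
carrots only: max(380/7, 1.2/0.2) = 54.29 servings → $16.29.
strawberries + broccoli: intersection lies outside the first quadrant.
strawberries + bell pepper with both tight: 1.835 servings and 1.624 servings → $2.70.
strawberries + carrots: intersection lies outside the first quadrant.
broccoli + bell pepper with both tight: 0.4311 servings and 2.353 servings → $2.16.
broccoli + carrots with both targets exact would need a negative amount; discard.
bell pepper + carrots with both tight: 2.541 servings and 0.9173 servings → $2.05.
So the least-cost plan costs $2.05.

$2.05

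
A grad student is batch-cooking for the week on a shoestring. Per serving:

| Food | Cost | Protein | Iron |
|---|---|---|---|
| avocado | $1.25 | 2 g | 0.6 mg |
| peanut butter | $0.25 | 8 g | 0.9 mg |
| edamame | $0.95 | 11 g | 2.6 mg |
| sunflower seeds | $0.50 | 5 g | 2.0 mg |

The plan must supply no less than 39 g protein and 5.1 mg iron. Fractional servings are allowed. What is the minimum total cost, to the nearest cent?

$1.39

Minimising a linear cost over {protein ≥ 39, iron ≥ 5.1, servings ≥ 0} — the optimum is at a vertex, using one or two foods.
avocado only: max(39/2, 5.1/0.6) = 19.5 servings → $24.38.
peanut butter only: max(39/8, 5.1/0.9) = 5.667 servings → $1.42.
edamame only: max(39/11, 5.1/2.6) = 3.545 servings → $3.37.
sunflower seeds only: max(39/5, 5.1/2.0) = 7.8 servings → $3.90.
avocado + peanut butter with both tight: 1.9 servings and 4.4 servings → $3.48.
avocado + edamame with both targets exact would need a negative amount; discard.
avocado + sunflower seeds with both targets exact would need a negative amount; discard.
peanut butter + edamame with both tight: 4.156 servings and 0.5229 servings → $1.54.
peanut butter + sunflower seeds with both tight: 4.565 servings and 0.4957 servings → $1.39.
edamame + sunflower seeds: intersection lies outside the first quadrant.
So the least-cost plan costs $1.39.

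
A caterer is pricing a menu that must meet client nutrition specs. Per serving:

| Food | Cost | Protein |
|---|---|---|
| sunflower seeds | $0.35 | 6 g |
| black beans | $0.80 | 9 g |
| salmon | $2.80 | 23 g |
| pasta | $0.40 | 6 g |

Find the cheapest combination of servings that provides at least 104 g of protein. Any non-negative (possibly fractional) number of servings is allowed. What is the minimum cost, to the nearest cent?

Cost per g of protein: sunflower seeds $0.0583, pasta $0.0667, black beans $0.0889, salmon $0.1217.
With no serving limits, use only sunflower seeds: 104 g / 6 g = 17.33 servings × $0.35 = $6.07.

$6.07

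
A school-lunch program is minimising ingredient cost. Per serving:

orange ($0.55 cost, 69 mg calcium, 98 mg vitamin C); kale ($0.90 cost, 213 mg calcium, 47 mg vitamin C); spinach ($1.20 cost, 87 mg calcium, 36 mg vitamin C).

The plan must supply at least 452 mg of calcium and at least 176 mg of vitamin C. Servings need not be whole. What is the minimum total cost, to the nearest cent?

$2.15

The cheapest plan sits at a corner of the feasible region — with two constraints it uses at most two foods.
orange only: max(452/69, 176/98) = 6.551 servings → $3.60.
kale only: max(452/213, 176/47) = 3.745 servings → $3.37.
spinach only: max(452/87, 176/36) = 5.195 servings → $6.23.
orange + kale with both tight: 0.9213 servings and 1.824 servings → $2.15.
orange + spinach: intersection lies outside the first quadrant.
kale + spinach with both tight: 0.2682 servings and 4.539 servings → $5.69.
So the least-cost plan costs $2.15.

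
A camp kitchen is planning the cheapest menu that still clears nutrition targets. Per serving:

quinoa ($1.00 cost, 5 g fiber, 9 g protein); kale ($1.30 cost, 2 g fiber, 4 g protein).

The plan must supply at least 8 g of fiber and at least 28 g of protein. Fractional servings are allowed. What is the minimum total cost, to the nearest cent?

$3.11

At the optimum either one food covers both requirements or two foods hit both targets exactly; no other combination can be cheaper.
quinoa only: max(8/5, 28/9) = 3.111 servings → $3.11.
kale only: max(8/2, 28/4) = 7 servings → $9.10.
quinoa + kale: the both-tight solution has a negative serving — not a feasible corner.
Cheapest feasible corner: $3.11.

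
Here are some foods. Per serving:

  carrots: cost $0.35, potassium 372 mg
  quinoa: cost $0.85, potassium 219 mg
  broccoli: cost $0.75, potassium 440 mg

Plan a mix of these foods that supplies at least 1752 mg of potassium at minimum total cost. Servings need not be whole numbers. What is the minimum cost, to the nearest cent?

Cost per mg of potassium: carrots $0.0009, broccoli $0.0017, quinoa $0.0039.
With no serving limits, use only carrots: 1752 mg / 372 mg = 4.71 servings × $0.35 = $1.65.

$1.65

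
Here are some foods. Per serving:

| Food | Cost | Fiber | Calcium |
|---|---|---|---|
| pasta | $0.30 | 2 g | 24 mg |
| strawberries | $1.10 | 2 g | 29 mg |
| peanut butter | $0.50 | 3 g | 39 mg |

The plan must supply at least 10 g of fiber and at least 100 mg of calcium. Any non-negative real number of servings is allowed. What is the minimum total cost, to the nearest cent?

$1.50

Two binding constraints pin down two serving amounts, so the optimal mix uses at most two foods. The candidates are each food alone (scaled to the tighter of fiber/calcium) and each pair with both constraints tight.
pasta only: max(10/2, 100/24) = 5 servings → $1.50.
strawberries only: max(10/2, 100/29) = 5 servings → $5.50.
peanut butter only: max(10/3, 100/39) = 3.333 servings → $1.67.
pasta + strawberries: intersection lies outside the first quadrant.
pasta + peanut butter: the both-tight solution has a negative serving — not a feasible corner.
strawberries + peanut butter: intersection lies outside the first quadrant.
So the least-cost plan costs $1.50.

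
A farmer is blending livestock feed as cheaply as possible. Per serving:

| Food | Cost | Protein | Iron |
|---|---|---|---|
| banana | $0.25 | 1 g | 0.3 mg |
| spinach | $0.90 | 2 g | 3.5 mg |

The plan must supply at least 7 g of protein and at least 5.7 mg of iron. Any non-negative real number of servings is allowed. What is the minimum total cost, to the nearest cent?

$2.25

banana only: max(7/1, 5.7/0.3) = 19 servings → $4.75.
spinach only: max(7/2, 5.7/3.5) = 3.5 servings → $3.15.
banana + spinach with both tight: 4.517 servings and 1.241 servings → $2.25.
Cheapest feasible corner: $2.25.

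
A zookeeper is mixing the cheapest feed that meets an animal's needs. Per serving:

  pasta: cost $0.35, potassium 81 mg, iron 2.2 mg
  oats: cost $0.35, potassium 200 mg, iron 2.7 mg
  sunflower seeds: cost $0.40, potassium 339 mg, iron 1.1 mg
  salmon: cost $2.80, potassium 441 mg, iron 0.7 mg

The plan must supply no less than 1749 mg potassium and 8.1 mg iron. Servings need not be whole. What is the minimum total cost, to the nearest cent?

$2.20

pasta only: max(1749/81, 8.1/2.2) = 21.59 servings → $7.56.
oats only: max(1749/200, 8.1/2.7) = 8.745 servings → $3.06.
sunflower seeds only: max(1749/339, 8.1/1.1) = 7.364 servings → $2.95.
salmon only: max(1749/441, 8.1/0.7) = 11.57 servings → $32.40.
pasta + oats: intersection lies outside the first quadrant.
pasta + sunflower seeds with both tight: 1.252 servings and 4.86 servings → $2.38.
pasta + salmon with both tight: 2.57 servings and 3.494 servings → $10.68.
oats + sunflower seeds with both tight: 1.182 servings and 4.462 servings → $2.20.
oats + salmon with both tight: 2.235 servings and 2.953 servings → $9.05.
sunflower seeds + salmon with both targets exact would need a negative amount; discard.
Cheapest feasible corner: $2.20.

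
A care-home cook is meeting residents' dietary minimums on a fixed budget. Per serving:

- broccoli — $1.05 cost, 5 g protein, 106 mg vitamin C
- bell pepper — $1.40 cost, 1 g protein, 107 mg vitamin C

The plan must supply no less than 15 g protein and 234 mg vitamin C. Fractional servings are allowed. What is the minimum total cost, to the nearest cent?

Check every corner: each single food scaled to meet both minima, and each pair solved so both constraints bind.
broccoli only: max(15/5, 234/106) = 3 servings → $3.15.
bell pepper only: max(15/1, 234/107) = 15 servings → $21.00.
broccoli + bell pepper: the both-tight solution has a negative serving — not a feasible corner.
The minimum over all feasible corners is $3.15.

$3.15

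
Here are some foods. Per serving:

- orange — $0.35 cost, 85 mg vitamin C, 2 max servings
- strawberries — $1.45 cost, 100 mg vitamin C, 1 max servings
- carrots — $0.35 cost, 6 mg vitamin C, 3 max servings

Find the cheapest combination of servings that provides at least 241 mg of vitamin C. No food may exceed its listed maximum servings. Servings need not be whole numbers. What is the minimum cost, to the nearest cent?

Cost per mg of vitamin C: orange $0.0041, strawberries $0.0145, carrots $0.0583.
Take 2 servings of orange: +170.0 mg vitamin C for $0.70 (total $0.70, still need 71.0 mg).
Take 0.71 servings of strawberries: +71.0 mg vitamin C for $1.03 (total $1.73, still need 0.0 mg).
Greedy by cheapest-per-mg is optimal for a single linear constraint, so the minimum cost is $1.73.

$1.73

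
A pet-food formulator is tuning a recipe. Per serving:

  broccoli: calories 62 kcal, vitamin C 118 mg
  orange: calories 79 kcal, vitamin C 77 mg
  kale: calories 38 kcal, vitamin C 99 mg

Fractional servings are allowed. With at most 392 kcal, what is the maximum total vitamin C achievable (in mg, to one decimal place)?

1021.3 mg

Vitamin C per kcal: kale 2.605, broccoli 1.903, orange 0.9747.
With no serving limits, spend the whole calories allowance on kale: 392 kcal / 38 kcal × 99 mg = 1021.3 mg.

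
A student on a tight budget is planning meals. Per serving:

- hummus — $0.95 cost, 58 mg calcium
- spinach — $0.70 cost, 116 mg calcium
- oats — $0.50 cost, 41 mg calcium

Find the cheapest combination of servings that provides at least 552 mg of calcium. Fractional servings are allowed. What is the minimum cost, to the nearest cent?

$3.33

Cost per mg of calcium: spinach $0.0060, oats $0.0122, hummus $0.0164.
With no serving limits, use only spinach: 552 mg / 116 mg = 4.759 servings × $0.70 = $3.33.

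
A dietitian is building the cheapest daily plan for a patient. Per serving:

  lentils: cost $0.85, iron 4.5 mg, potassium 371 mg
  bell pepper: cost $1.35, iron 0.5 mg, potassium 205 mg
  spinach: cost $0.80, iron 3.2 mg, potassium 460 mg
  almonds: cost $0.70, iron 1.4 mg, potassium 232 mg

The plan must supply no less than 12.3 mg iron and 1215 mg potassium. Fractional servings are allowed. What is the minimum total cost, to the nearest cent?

Check every corner: each single food scaled to meet both minima, and each pair solved so both constraints bind.
lentils only: max(12.3/4.5, 1215/371) = 3.275 servings → $2.78.
bell pepper only: max(12.3/0.5, 1215/205) = 24.6 servings → $33.21.
spinach only: max(12.3/3.2, 1215/460) = 3.844 servings → $3.08.
almonds only: max(12.3/1.4, 1215/232) = 8.786 servings → $6.15.
lentils + bell pepper with both tight: 2.597 servings and 1.227 servings → $3.86.
lentils + spinach with both tight: 2.005 servings and 1.024 servings → $2.52.
lentils + almonds with both tight: 2.197 servings and 1.724 servings → $3.07.
bell pepper + spinach: the both-tight solution has a negative serving — not a feasible corner.
bell pepper + almonds: the both-tight solution has a negative serving — not a feasible corner.
spinach + almonds: intersection lies outside the first quadrant.
So the least-cost plan costs $2.52.

$2.52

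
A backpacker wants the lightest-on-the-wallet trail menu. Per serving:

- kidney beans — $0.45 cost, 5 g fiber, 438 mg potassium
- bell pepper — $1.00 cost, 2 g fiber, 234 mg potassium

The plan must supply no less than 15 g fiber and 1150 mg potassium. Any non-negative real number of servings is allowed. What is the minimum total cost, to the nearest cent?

$1.35

kidney beans only: max(15/5, 1150/438) = 3 servings → $1.35.
bell pepper only: max(15/2, 1150/234) = 7.5 servings → $7.50.
kidney beans + bell pepper: intersection lies outside the first quadrant.
So the least-cost plan costs $1.35.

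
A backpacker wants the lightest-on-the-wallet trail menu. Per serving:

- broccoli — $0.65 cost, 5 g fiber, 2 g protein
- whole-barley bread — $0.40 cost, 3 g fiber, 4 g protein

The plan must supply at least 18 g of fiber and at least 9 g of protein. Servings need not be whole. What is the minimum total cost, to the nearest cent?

broccoli only: max(18/5, 9/2) = 4.5 servings → $2.92.
whole-barley bread only: max(18/3, 9/4) = 6 servings → $2.40.
broccoli + whole-barley bread with both tight: 3.214 servings and 0.6429 servings → $2.35.
The minimum over all feasible corners is $2.35.

$2.35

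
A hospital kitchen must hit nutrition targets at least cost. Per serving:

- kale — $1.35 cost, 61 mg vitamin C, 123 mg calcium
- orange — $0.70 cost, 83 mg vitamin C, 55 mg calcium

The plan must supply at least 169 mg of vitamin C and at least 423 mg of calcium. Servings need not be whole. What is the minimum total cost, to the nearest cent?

Check every corner: each single food scaled to meet both minima, and each pair solved so both constraints bind.
kale only: max(169/61, 423/123) = 3.439 servings → $4.64.
orange only: max(169/83, 423/55) = 7.691 servings → $5.38.
kale + orange with both targets exact would need a negative amount; discard.
The minimum over all feasible corners is $4.64.

$4.64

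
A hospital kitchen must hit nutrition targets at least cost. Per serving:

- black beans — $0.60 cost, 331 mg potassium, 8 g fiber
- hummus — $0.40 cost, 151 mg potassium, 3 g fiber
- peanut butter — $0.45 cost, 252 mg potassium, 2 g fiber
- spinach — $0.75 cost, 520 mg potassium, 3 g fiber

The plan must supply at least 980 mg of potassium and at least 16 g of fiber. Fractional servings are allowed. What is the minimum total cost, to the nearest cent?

$1.62

Two binding constraints pin down two serving amounts, so the optimal mix uses at most two foods. The candidates are each food alone (scaled to the tighter of potassium/fiber) and each pair with both constraints tight.
black beans only: max(980/331, 16/8) = 2.961 servings → $1.78.
hummus only: max(980/151, 16/3) = 6.49 servings → $2.60.
peanut butter only: max(980/252, 16/2) = 8 servings → $3.60.
spinach only: max(980/520, 16/3) = 5.333 servings → $4.00.
black beans + hummus: the both-tight solution has a negative serving — not a feasible corner.
black beans + peanut butter with both tight: 1.53 servings and 1.879 servings → $1.76.
black beans + spinach with both tight: 1.699 servings and 0.8033 servings → $1.62.
hummus + peanut butter with both tight: 4.564 servings and 1.154 servings → $2.34.
hummus + spinach with both tight: 4.86 servings and 0.4734 servings → $2.30.
peanut butter + spinach with both targets exact would need a negative amount; discard.
The minimum over all feasible corners is $1.62.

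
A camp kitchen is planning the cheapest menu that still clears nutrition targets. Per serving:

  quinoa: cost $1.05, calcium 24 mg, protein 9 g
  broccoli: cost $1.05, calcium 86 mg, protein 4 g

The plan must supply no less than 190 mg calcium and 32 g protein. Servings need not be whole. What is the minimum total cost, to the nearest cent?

At the optimum either one food covers both requirements or two foods hit both targets exactly; no other combination can be cheaper.
quinoa only: max(190/24, 32/9) = 7.917 servings → $8.31.
broccoli only: max(190/86, 32/4) = 8 servings → $8.40.
quinoa + broccoli with both tight: 2.938 servings and 1.389 servings → $4.54.
So the least-cost plan costs $4.54.

$4.54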